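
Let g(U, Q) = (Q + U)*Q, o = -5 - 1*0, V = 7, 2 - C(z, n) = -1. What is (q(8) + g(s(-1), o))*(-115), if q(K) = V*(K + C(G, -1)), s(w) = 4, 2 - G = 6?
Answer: -9430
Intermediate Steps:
G = -4 (G = 2 - 1*6 = 2 - 6 = -4)
C(z, n) = 3 (C(z, n) = 2 - 1*(-1) = 2 + 1 = 3)
o = -5 (o = -5 + 0 = -5)
g(U, Q) = Q*(Q + U)
q(K) = 21 + 7*K (q(K) = 7*(K + 3) = 7*(3 + K) = 21 + 7*K)
(q(8) + g(s(-1), o))*(-115) = ((21 + 7*8) - 5*(-5 + 4))*(-115) = ((21 + 56) - 5*(-1))*(-115) = (77 + 5)*(-115) = 82*(-115) = -9430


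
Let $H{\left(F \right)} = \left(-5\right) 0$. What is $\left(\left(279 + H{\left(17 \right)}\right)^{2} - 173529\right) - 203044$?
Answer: $-298732$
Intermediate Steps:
$H{\left(F \right)} = 0$
$\left(\left(279 + H{\left(17 \right)}\right)^{2} - 173529\right) - 203044 = \left(\left(279 + 0\right)^{2} - 173529\right) - 203044 = \left(279^{2} - 173529\right) - 203044 = \left(77841 - 173529\right) - 203044 = -95688 - 203044 = -298732$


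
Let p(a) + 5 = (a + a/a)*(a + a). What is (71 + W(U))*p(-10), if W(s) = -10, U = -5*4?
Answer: 10675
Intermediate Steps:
U = -20
p(a) = -5 + 2*a*(1 + a) (p(a) = -5 + (a + a/a)*(a + a) = -5 + (a + 1)*(2*a) = -5 + (1 + a)*(2*a) = -5 + 2*a*(1 + a))
(71 + W(U))*p(-10) = (71 - 10)*(-5 + 2*(-10) + 2*(-10)²) = 61*(-5 - 20 + 2*100) = 61*(-5 - 20 + 200) = 61*175 = 10675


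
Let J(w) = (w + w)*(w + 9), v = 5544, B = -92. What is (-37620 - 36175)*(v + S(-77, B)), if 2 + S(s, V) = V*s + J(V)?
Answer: -2058732910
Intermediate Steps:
J(w) = 2*w*(9 + w) (J(w) = (2*w)*(9 + w) = 2*w*(9 + w))
S(s, V) = -2 + V*s + 2*V*(9 + V) (S(s, V) = -2 + (V*s + 2*V*(9 + V)) = -2 + V*s + 2*V*(9 + V))
(-37620 - 36175)*(v + S(-77, B)) = (-37620 - 36175)*(5544 + (-2 - 92*(-77) + 2*(-92)*(9 - 92))) = -73795*(5544 + (-2 + 7084 + 2*(-92)*(-83))) = -73795*(5544 + (-2 + 7084 + 15272)) = -73795*(5544 + 22354) = -73795*27898 = -2058732910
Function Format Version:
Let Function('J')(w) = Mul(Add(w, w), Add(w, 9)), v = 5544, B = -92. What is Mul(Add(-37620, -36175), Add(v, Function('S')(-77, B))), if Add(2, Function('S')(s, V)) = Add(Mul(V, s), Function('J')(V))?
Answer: -2058732910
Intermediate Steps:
Function('J')(w) = Mul(2, w, Add(9, w)) (Function('J')(w) = Mul(Mul(2, w), Add(9, w)) = Mul(2, w, Add(9, w)))
Function('S')(s, V) = Add(-2, Mul(V, s), Mul(2, V, Add(9, V))) (Function('S')(s, V) = Add(-2, Add(Mul(V, s), Mul(2, V, Add(9, V)))) = Add(-2, Mul(V, s), Mul(2, V, Add(9, V))))
Mul(Add(-37620, -36175), Add(v, Function('S')(-77, B))) = Mul(Add(-37620, -36175), Add(5544, Add(-2, Mul(-92, -77), Mul(2, -92, Add(9, -92))))) = Mul(-73795, Add(5544, Add(-2, 7084, Mul(2, -92, -83)))) = Mul(-73795, Add(5544, Add(-2, 7084, 15272))) = Mul(-73795, Add(5544, 22354)) = Mul(-73795, 27898) = -2058732910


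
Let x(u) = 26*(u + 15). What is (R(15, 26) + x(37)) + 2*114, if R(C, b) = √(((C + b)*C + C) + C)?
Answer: 1580 + √645 ≈ 1605.4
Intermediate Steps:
x(u) = 390 + 26*u (x(u) = 26*(15 + u) = 390 + 26*u)
R(C, b) = √(2*C + C*(C + b)) (R(C, b) = √((C*(C + b) + C) + C) = √((C + C*(C + b)) + C) = √(2*C + C*(C + b)))
(R(15, 26) + x(37)) + 2*114 = (√(15*(2 + 15 + 26)) + (390 + 26*37)) + 2*114 = (√(15*43) + (390 + 962)) + 228 = (√645 + 1352) + 228 = (1352 + √645) + 228 = 1580 + √645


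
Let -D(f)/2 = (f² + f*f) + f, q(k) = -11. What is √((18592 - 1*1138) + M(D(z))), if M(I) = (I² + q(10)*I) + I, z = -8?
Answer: 3*√8606 ≈ 278.31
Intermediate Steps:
D(f) = -4*f² - 2*f (D(f) = -2*((f² + f*f) + f) = -2*((f² + f²) + f) = -2*(2*f² + f) = -2*(f + 2*f²) = -4*f² - 2*f)
M(I) = I² - 10*I (M(I) = (I² - 11*I) + I = I² - 10*I)
√((18592 - 1*1138) + M(D(z))) = √((18592 - 1*1138) + (-2*(-8)*(1 + 2*(-8)))*(-10 - 2*(-8)*(1 + 2*(-8)))) = √((18592 - 1138) + (-2*(-8)*(1 - 16))*(-10 - 2*(-8)*(1 - 16))) = √(17454 + (-2*(-8)*(-15))*(-10 - 2*(-8)*(-15))) = √(17454 - 240*(-10 - 240)) = √(17454 - 240*(-250)) = √(17454 + 60000) = √77454 = 3*√8606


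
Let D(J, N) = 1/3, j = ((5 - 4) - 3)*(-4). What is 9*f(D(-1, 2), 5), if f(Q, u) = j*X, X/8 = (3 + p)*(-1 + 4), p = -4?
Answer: -1728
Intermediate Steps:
j = 8 (j = (1 - 3)*(-4) = -2*(-4) = 8)
X = -24 (X = 8*((3 - 4)*(-1 + 4)) = 8*(-1*3) = 8*(-3) = -24)
D(J, N) = 1/3
f(Q, u) = -192 (f(Q, u) = 8*(-24) = -192)
9*f(D(-1, 2), 5) = 9*(-192) = -1728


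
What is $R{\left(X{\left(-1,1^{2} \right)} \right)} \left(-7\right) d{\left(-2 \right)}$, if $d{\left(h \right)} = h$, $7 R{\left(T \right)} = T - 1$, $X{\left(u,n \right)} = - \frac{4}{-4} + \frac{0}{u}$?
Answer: $0$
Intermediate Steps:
$X{\left(u,n \right)} = 1$ ($X{\left(u,n \right)} = \left(-4\right) \left(- \frac{1}{4}\right) + 0 = 1 + 0 = 1$)
$R{\left(T \right)} = - \frac{1}{7} + \frac{T}{7}$ ($R{\left(T \right)} = \frac{T - 1}{7} = \frac{-1 + T}{7} = - \frac{1}{7} + \frac{T}{7}$)
$R{\left(X{\left(-1,1^{2} \right)} \right)} \left(-7\right) d{\left(-2 \right)} = \left(- \frac{1}{7} + \frac{1}{7} \cdot 1\right) \left(-7\right) \left(-2\right) = \left(- \frac{1}{7} + \frac{1}{7}\right) \left(-7\right) \left(-2\right) = 0 \left(-7\right) \left(-2\right) = 0 \left(-2\right) = 0$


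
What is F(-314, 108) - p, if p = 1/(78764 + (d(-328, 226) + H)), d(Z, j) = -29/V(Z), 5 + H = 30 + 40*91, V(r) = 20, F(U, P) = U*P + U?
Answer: -56423306546/1648551 ≈ -34226.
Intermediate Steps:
F(U, P) = U + P*U (F(U, P) = P*U + U = U + P*U)
H = 3665 (H = -5 + (30 + 40*91) = -5 + (30 + 3640) = -5 + 3670 = 3665)
d(Z, j) = -29/20
p = 20/1648551 (p = 1/(78764 + (-29/20 + 3665)) = 1/(78764 + 73271/20) = 1/(1648551/20) = 20/1648551 ≈ 1.2132e-5)
F(-314, 108) - p = -314*(1 + 108) - 1*20/1648551 = -314*109 - 20/1648551 = -34226 - 20/1648551 = -56423306546/1648551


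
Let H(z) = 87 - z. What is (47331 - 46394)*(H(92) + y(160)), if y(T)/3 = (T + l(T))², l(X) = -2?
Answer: 70169119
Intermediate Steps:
y(T) = 3*(-2 + T)² (y(T) = 3*(T - 2)² = 3*(-2 + T)²)
(47331 - 46394)*(H(92) + y(160)) = (47331 - 46394)*((87 - 1*92) + 3*(-2 + 160)²) = 937*((87 - 92) + 3*158²) = 937*(-5 + 3*24964) = 937*(-5 + 74892) = 937*74887 = 70169119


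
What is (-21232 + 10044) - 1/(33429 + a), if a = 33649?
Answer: -750468665/67078 ≈ -11188.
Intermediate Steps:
(-21232 + 10044) - 1/(33429 + a) = (-21232 + 10044) - 1/(33429 + 33649) = -11188 - 1/67078 = -750468665/67078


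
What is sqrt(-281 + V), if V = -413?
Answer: I*sqrt(694) ≈ 26.344*I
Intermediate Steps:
sqrt(-281 + V) = sqrt(-281 - 413) = sqrt(-694) = I*sqrt(694)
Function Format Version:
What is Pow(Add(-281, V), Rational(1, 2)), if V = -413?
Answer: Mul(I, Pow(694, Rational(1, 2))) ≈ Mul(26.344, I)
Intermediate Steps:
Pow(Add(-281, V), Rational(1, 2)) = Pow(Add(-281, -413), Rational(1, 2)) = Pow(-694, Rational(1, 2)) = Mul(I, Pow(694, Rational(1, 2)))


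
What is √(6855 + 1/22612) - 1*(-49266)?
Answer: 49266 + √876244740433/11306 ≈ 49349.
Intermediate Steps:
√(6855 + 1/22612) - 1*(-49266) = √(6855 + 1/22612) + 49266 = √(155005261/22612) + 49266 = √876244740433/11306 + 49266 = 49266 + √876244740433/11306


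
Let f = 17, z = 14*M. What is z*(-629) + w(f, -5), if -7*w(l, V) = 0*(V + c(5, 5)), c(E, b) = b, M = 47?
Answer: -413882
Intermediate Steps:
z = 658 (z = 14*47 = 658)
w(l, V) = 0 (w(l, V) = -0*(V + 5) = -0*(5 + V) = -1/7*0 = 0)
z*(-629) + w(f, -5) = 658*(-629) + 0 = -413882 + 0 = -413882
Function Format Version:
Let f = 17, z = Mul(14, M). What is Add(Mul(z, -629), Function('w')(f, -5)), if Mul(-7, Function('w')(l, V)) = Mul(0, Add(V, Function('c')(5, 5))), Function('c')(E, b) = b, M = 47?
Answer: -413882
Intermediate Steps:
z = 658 (z = Mul(14, 47) = 658)
Function('w')(l, V) = 0 (Function('w')(l, V) = Mul(Rational(-1, 7), Mul(0, Add(V, 5))) = Mul(Rational(-1, 7), Mul(0, Add(5, V))) = Mul(Rational(-1, 7), 0) = 0)
Add(Mul(z, -629), Function('w')(f, -5)) = Add(Mul(658, -629), 0) = Add(-413882, 0) = -413882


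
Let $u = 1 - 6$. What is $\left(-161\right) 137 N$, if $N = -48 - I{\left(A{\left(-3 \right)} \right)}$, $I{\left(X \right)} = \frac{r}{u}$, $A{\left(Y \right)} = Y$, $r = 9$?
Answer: $\frac{5095167}{5} \approx 1.019 \cdot 10^{6}$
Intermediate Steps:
$u = -5$ ($u = 1 - 6 = -5$)
$I{\left(X \right)} = - \frac{9}{5}$ ($I{\left(X \right)} = \frac{9}{-5} = 9 \left(- \frac{1}{5}\right) = - \frac{9}{5}$)
$N = - \frac{231}{5}$ ($N = -48 - - \frac{9}{5} = -48 + \frac{9}{5} = - \frac{231}{5} \approx -46.2$)
$\left(-161\right) 137 N = \left(-161\right) 137 \left(- \frac{231}{5}\right) = \left(-22057\right) \left(- \frac{231}{5}\right) = \frac{5095167}{5}$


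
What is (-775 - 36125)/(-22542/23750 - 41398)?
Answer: 438187500/491612521 ≈ 0.89133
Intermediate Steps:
(-775 - 36125)/(-22542/23750 - 41398) = -36900/(-22542*1/23750 - 41398) = -36900/(-11271/11875 - 41398) = -36900/(-491612521/11875) = -36900*(-11875/491612521) = 438187500/491612521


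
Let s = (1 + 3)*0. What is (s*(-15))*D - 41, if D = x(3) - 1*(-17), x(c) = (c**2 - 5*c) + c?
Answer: -41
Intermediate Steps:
x(c) = c**2 - 4*c
s = 0 (s = 4*0 = 0)
D = 14 (D = 3*(-4 + 3) - 1*(-17) = 3*(-1) + 17 = -3 + 17 = 14)
(s*(-15))*D - 41 = (0*(-15))*14 - 41 = 0*14 - 41 = 0 - 41 = -41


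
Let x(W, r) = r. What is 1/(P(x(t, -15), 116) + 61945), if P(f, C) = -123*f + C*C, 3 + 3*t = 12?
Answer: 1/77246 ≈ 1.2946e-5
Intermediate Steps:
t = 3 (t = -1 + (⅓)*12 = -1 + 4 = 3)
P(f, C) = C² - 123*f (P(f, C) = -123*f + C² = C² - 123*f)
1/(P(x(t, -15), 116) + 61945) = 1/((116² - 123*(-15)) + 61945) = 1/((13456 + 1845) + 61945) = 1/(15301 + 61945) = 1/77246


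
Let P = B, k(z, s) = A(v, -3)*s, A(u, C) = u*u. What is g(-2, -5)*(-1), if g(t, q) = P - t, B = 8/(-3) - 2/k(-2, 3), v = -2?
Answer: ⅚ ≈ 0.83333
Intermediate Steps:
A(u, C) = u²
k(z, s) = 4*s (k(z, s) = (-2)²*s = 4*s)
B = -17/6 (B = 8/(-3) - 2/(4*3) = 8*(-⅓) - 2/12 = -8/3 - 2*1/12 = -8/3 - ⅙ = -17/6 ≈ -2.8333)
P = -17/6 ≈ -2.8333
g(t, q) = -17/6 - t
g(-2, -5)*(-1) = (-17/6 - 1*(-2))*(-1) = (-17/6 + 2)*(-1) = -⅚*(-1) = ⅚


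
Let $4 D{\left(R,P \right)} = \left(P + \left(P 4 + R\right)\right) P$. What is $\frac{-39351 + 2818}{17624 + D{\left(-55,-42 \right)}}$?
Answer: $- \frac{73066}{40813} \approx -1.7903$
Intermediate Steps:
$D{\left(R,P \right)} = \frac{P \left(R + 5 P\right)}{4}$ ($D{\left(R,P \right)} = \frac{\left(P + \left(P 4 + R\right)\right) P}{4} = \frac{\left(P + \left(4 P + R\right)\right) P}{4} = \frac{\left(P + \left(R + 4 P\right)\right) P}{4} = \frac{\left(R + 5 P\right) P}{4} = \frac{P \left(R + 5 P\right)}{4}$)
$\frac{-39351 + 2818}{17624 + D{\left(-55,-42 \right)}} = \frac{-39351 + 2818}{17624 + \frac{1}{4} \left(-42\right) \left(-55 + 5 \left(-42\right)\right)} = - \frac{36533}{17624 + \frac{1}{4} \left(-42\right) \left(-55 - 210\right)} = - \frac{36533}{17624 + \frac{1}{4} \left(-42\right) \left(-265\right)} = - \frac{36533}{17624 + \frac{5565}{2}} = - \frac{36533}{\frac{40813}{2}} = \left(-36533\right) \frac{2}{40813} = - \frac{73066}{40813}$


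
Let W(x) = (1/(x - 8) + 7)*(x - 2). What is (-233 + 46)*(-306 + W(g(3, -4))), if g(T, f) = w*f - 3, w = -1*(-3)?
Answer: 1824746/23 ≈ 79337.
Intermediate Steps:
w = 3
g(T, f) = -3 + 3*f (g(T, f) = 3*f - 3 = -3 + 3*f)
W(x) = (-2 + x)*(7 + 1/(-8 + x)) (W(x) = (1/(-8 + x) + 7)*(-2 + x) = (7 + 1/(-8 + x))*(-2 + x) = (-2 + x)*(7 + 1/(-8 + x)))
(-233 + 46)*(-306 + W(g(3, -4))) = (-233 + 46)*(-306 + (110 - 69*(-3 + 3*(-4)) + 7*(-3 + 3*(-4))²)/(-8 + (-3 + 3*(-4)))) = -187*(-306 + (110 - 69*(-3 - 12) + 7*(-3 - 12)²)/(-8 + (-3 - 12))) = -187*(-306 + (110 - 69*(-15) + 7*(-15)²)/(-8 - 15)) = -187*(-306 + (110 + 1035 + 7*225)/(-23)) = -187*(-306 - (110 + 1035 + 1575)/23) = -187*(-306 - 1/23*2720) = -187*(-306 - 2720/23) = -187*(-9758/23) = 1824746/23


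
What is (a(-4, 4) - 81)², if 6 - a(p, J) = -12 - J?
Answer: 3481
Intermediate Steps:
a(p, J) = 18 + J (a(p, J) = 6 - (-12 - J) = 6 + (12 + J) = 18 + J)
(a(-4, 4) - 81)² = ((18 + 4) - 81)² = (22 - 81)² = (-59)² = 3481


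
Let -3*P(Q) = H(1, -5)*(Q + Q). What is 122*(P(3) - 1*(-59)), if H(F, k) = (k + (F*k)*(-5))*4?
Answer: -12322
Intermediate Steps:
H(F, k) = 4*k - 20*F*k (H(F, k) = (k - 5*F*k)*4 = 4*k - 20*F*k)
P(Q) = -160*Q/3 (P(Q) = -4*(-5)*(1 - 5*1)*(Q + Q)/3 = -4*(-5)*(1 - 5)*2*Q/3 = -4*(-5)*(-4)*2*Q/3 = -80*2*Q/3 = -160*Q/3)
122*(P(3) - 1*(-59)) = 122*(-160/3*3 - 1*(-59)) = 122*(-160 + 59) = 122*(-101) = -12322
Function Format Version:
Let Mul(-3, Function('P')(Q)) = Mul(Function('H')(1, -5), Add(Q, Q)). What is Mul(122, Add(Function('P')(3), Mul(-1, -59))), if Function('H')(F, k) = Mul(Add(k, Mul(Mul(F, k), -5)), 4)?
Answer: -12322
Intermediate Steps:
Function('H')(F, k) = Add(Mul(4, k), Mul(-20, F, k)) (Function('H')(F, k) = Mul(Add(k, Mul(-5, F, k)), 4) = Add(Mul(4, k), Mul(-20, F, k)))
Function('P')(Q) = Mul(Rational(-160, 3), Q) (Function('P')(Q) = Mul(Rational(-1, 3), Mul(Mul(4, -5, Add(1, Mul(-5, 1))), Add(Q, Q))) = Mul(Rational(-1, 3), Mul(Mul(4, -5, Add(1, -5)), Mul(2, Q))) = Mul(Rational(-1, 3), Mul(Mul(4, -5, -4), Mul(2, Q))) = Mul(Rational(-1, 3), Mul(80, Mul(2, Q))) = Mul(Rational(-1, 3), Mul(160, Q)) = Mul(Rational(-160, 3), Q))
Mul(122, Add(Function('P')(3), Mul(-1, -59))) = Mul(122, Add(Mul(Rational(-160, 3), 3), Mul(-1, -59))) = Mul(122, Add(-160, 59)) = Mul(122, -101) = -12322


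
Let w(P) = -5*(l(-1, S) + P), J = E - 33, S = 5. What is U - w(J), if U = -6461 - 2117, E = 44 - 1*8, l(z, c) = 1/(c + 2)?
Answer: -59936/7 ≈ -8562.3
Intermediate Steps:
l(z, c) = 1/(2 + c)
E = 36 (E = 44 - 8 = 36)
J = 3 (J = 36 - 33 = 3)
w(P) = -5/7 - 5*P (w(P) = -5*(1/(2 + 5) + P) = -5*(1/7 + P) = -5/7 - 5*P)
U = -8578
U - w(J) = -8578 - (-5/7 - 5*3) = -8578 - (-5/7 - 15) = -8578 - 1*(-110/7) = -8578 + 110/7 = -59936/7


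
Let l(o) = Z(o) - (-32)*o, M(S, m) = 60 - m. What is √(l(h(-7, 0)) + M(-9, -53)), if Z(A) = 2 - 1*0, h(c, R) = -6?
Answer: I*√77 ≈ 8.775*I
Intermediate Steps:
Z(A) = 2 (Z(A) = 2 + 0 = 2)
l(o) = 2 + 32*o (l(o) = 2 - (-32)*o = 2 + 32*o)
√(l(h(-7, 0)) + M(-9, -53)) = √((2 + 32*(-6)) + (60 - 1*(-53))) = √((2 - 192) + (60 + 53)) = √(-190 + 113) = √(-77) = I*√77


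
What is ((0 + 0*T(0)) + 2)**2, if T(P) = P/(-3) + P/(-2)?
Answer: 4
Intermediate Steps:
T(P) = -5*P/6 (T(P) = P*(-1/3) + P*(-1/2) = -P/3 - P/2 = -5*P/6)
((0 + 0*T(0)) + 2)**2 = ((0 + 0*(-5/6*0)) + 2)**2 = ((0 + 0*0) + 2)**2 = ((0 + 0) + 2)**2 = (0 + 2)**2 = 2**2 = 4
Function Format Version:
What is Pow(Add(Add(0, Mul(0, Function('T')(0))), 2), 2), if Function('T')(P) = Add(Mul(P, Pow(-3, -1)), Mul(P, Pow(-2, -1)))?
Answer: 4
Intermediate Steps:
Function('T')(P) = Mul(Rational(-5, 6), P) (Function('T')(P) = Add(Mul(P, Rational(-1, 3)), Mul(P, Rational(-1, 2))) = Add(Mul(Rational(-1, 3), P), Mul(Rational(-1, 2), P)) = Mul(Rational(-5, 6), P))
Pow(Add(Add(0, Mul(0, Function('T')(0))), 2), 2) = Pow(Add(Add(0, Mul(0, Mul(Rational(-5, 6), 0))), 2), 2) = Pow(Add(Add(0, Mul(0, 0)), 2), 2) = Pow(Add(Add(0, 0), 2), 2) = Pow(Add(0, 2), 2) = Pow(2, 2) = 4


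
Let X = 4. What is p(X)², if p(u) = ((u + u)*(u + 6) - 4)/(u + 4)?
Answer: 361/4 ≈ 90.250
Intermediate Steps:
p(u) = (-4 + 2*u*(6 + u))/(4 + u) (p(u) = ((2*u)*(6 + u) - 4)/(4 + u) = (2*u*(6 + u) - 4)/(4 + u) = (-4 + 2*u*(6 + u))/(4 + u))
p(X)² = (2*(-2 + 4² + 6*4)/(4 + 4))² = (2*(-2 + 16 + 24)/8)² = (2*(⅛)*38)² = (19/2)² = 361/4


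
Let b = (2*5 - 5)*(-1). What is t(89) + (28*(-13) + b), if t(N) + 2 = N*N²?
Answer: 704598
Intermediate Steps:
t(N) = -2 + N³ (t(N) = -2 + N*N² = -2 + N³)
b = -5 (b = (10 - 5)*(-1) = 5*(-1) = -5)
t(89) + (28*(-13) + b) = (-2 + 89³) + (28*(-13) - 5) = (-2 + 704969) + (-364 - 5) = 704967 - 369 = 704598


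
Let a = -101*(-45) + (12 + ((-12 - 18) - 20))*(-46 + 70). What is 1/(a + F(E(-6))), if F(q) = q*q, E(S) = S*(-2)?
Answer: 1/3777 ≈ 0.00026476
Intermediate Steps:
E(S) = -2*S
a = 3633 (a = 4545 + (12 + (-30 - 20))*24 = 4545 + (12 - 50)*24 = 4545 - 38*24 = 4545 - 912 = 3633)
F(q) = q²
1/(a + F(E(-6))) = 1/(3633 + (-2*(-6))²) = 1/(3633 + 12²) = 1/(3633 + 144) = 1/3777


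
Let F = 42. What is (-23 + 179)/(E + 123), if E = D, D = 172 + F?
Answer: 156/337 ≈ 0.46291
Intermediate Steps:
D = 214 (D = 172 + 42 = 214)
E = 214
(-23 + 179)/(E + 123) = (-23 + 179)/(214 + 123) = 156/337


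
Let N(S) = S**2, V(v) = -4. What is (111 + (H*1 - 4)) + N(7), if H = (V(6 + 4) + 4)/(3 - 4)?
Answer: 156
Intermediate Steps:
H = 0 (H = (-4 + 4)/(3 - 4) = 0/(-1) = 0*(-1) = 0)
(111 + (H*1 - 4)) + N(7) = (111 + (0*1 - 4)) + 7**2 = (111 + (0 - 4)) + 49 = (111 - 4) + 49 = 107 + 49 = 156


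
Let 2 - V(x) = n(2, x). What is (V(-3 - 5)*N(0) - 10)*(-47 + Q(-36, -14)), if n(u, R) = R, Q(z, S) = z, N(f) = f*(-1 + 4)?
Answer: 830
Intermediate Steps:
N(f) = 3*f (N(f) = f*3 = 3*f)
V(x) = 2 - x
(V(-3 - 5)*N(0) - 10)*(-47 + Q(-36, -14)) = ((2 - (-3 - 5))*(3*0) - 10)*(-47 - 36) = ((2 - 1*(-8))*0 - 10)*(-83) = ((2 + 8)*0 - 10)*(-83) = (10*0 - 10)*(-83) = (0 - 10)*(-83) = -10*(-83) = 830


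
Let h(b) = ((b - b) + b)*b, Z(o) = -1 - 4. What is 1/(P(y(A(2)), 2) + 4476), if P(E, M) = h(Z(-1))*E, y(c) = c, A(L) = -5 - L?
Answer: 1/4301 ≈ 0.00023250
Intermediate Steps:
Z(o) = -5
h(b) = b**2 (h(b) = (0 + b)*b = b*b = b**2)
P(E, M) = 25*E (P(E, M) = (-5)**2*E = 25*E)
1/(P(y(A(2)), 2) + 4476) = 1/(25*(-5 - 1*2) + 4476) = 1/(25*(-5 - 2) + 4476) = 1/(25*(-7) + 4476) = 1/(-175 + 4476) = 1/4301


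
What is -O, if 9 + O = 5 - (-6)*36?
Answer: -212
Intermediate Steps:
O = 212 (O = -9 + (5 - (-6)*36) = -9 + (5 - 1*(-216)) = -9 + (5 + 216) = -9 + 221 = 212)
-O = -1*212 = -212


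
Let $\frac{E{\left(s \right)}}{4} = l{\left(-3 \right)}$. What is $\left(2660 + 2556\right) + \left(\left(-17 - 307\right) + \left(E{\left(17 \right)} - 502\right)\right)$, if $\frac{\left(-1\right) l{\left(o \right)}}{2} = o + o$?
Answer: $4438$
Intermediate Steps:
$l{\left(o \right)} = - 4 o$ ($l{\left(o \right)} = - 2 \left(o + o\right) = - 2 \cdot 2 o = - 4 o$)
$E{\left(s \right)} = 48$ ($E{\left(s \right)} = 4 \left(\left(-4\right) \left(-3\right)\right) = 4 \cdot 12 = 48$)
$\left(2660 + 2556\right) + \left(\left(-17 - 307\right) + \left(E{\left(17 \right)} - 502\right)\right) = \left(2660 + 2556\right) + \left(\left(-17 - 307\right) + \left(48 - 502\right)\right) = 5216 - 778 = 4438$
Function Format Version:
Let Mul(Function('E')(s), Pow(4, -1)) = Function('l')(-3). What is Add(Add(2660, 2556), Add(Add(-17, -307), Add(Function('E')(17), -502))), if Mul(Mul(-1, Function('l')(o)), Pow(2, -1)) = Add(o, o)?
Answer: 4438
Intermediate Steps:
Function('l')(o) = Mul(-4, o) (Function('l')(o) = Mul(-2, Add(o, o)) = Mul(-2, Mul(2, o)) = Mul(-4, o))
Function('E')(s) = 48 (Function('E')(s) = Mul(4, Mul(-4, -3)) = Mul(4, 12) = 48)
Add(Add(2660, 2556), Add(Add(-17, -307), Add(Function('E')(17), -502))) = Add(Add(2660, 2556), Add(Add(-17, -307), Add(48, -502))) = Add(5216, Add(-324, -454)) = Add(5216, -778) = 4438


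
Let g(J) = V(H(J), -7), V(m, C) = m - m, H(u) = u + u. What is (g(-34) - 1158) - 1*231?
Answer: -1389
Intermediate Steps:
H(u) = 2*u
V(m, C) = 0
g(J) = 0
(g(-34) - 1158) - 1*231 = (0 - 1158) - 1*231 = -1158 - 231 = -1389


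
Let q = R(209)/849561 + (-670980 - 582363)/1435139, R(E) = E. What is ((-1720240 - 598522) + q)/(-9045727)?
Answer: 2827124095325182370/11028895217506187733 ≈ 0.25634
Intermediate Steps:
q = -1064491388372/1219238123979 (q = 209/849561 + (-670980 - 582363)/1435139 = 209*(1/849561) - 1253343*1/1435139 = 209/849561 - 1253343/1435139 = -1064491388372/1219238123979 ≈ -0.87308)
((-1720240 - 598522) + q)/(-9045727) = ((-1720240 - 598522) - 1064491388372/1219238123979)/(-9045727) = (-2318762 - 1064491388372/1219238123979)*(-1/9045727) = -2827124095325182370/1219238123979*(-1/9045727) = 2827124095325182370/11028895217506187733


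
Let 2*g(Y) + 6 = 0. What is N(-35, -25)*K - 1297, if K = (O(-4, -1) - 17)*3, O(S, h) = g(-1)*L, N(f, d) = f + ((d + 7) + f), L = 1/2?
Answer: 3587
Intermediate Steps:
g(Y) = -3 (g(Y) = -3 + (1/2)*0 = -3 + 0 = -3)
L = 1/2 ≈ 0.50000
N(f, d) = 7 + d + 2*f (N(f, d) = f + ((7 + d) + f) = f + (7 + d + f) = 7 + d + 2*f)
O(S, h) = -3/2 (O(S, h) = -3*1/2 = -3/2)
K = -111/2 (K = (-3/2 - 17)*3 = -37/2*3 = -111/2 ≈ -55.500)
N(-35, -25)*K - 1297 = (7 - 25 + 2*(-35))*(-111/2) - 1297 = (7 - 25 - 70)*(-111/2) - 1297 = -88*(-111/2) - 1297 = 4884 - 1297 = 3587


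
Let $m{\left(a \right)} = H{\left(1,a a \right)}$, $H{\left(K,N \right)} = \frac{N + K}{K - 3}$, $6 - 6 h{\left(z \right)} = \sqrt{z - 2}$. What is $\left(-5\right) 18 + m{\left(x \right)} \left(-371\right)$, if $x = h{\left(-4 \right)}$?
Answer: $\frac{3001}{12} - \frac{371 i \sqrt{6}}{6} \approx 250.08 - 151.46 i$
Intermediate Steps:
$h{\left(z \right)} = 1 - \frac{\sqrt{-2 + z}}{6}$ ($h{\left(z \right)} = 1 - \frac{\sqrt{z - 2}}{6} = 1 - \frac{\sqrt{-2 + z}}{6}$)
$x = 1 - \frac{i \sqrt{6}}{6}$ ($x = 1 - \frac{\sqrt{-2 - 4}}{6} = 1 - \frac{\sqrt{-6}}{6} = 1 - \frac{i \sqrt{6}}{6} \approx 1.0 - 0.40825 i$)
$H{\left(K,N \right)} = \frac{K + N}{-3 + K}$
$m{\left(a \right)} = - \frac{1}{2} - \frac{a^{2}}{2}$ ($m{\left(a \right)} = \frac{1 + a a}{-3 + 1} = \frac{1 + a^{2}}{-2} = - \frac{1 + a^{2}}{2} = - \frac{1}{2} - \frac{a^{2}}{2}$)
$\left(-5\right) 18 + m{\left(x \right)} \left(-371\right) = \left(-5\right) 18 + \left(- \frac{1}{2} - \frac{\left(1 - \frac{i \sqrt{6}}{6}\right)^{2}}{2}\right) \left(-371\right) = -90 + \left(\frac{371}{2} + \frac{371 \left(1 - \frac{i \sqrt{6}}{6}\right)^{2}}{2}\right) = \frac{191}{2} + \frac{371 \left(1 - \frac{i \sqrt{6}}{6}\right)^{2}}{2}$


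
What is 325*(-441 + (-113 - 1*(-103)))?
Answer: -146575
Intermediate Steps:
325*(-441 + (-113 - 1*(-103))) = 325*(-441 + (-113 + 103)) = 325*(-441 - 10) = 325*(-451) = -146575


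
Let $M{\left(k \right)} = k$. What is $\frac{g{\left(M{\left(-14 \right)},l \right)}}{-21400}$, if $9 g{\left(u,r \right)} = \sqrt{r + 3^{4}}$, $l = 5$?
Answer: $- \frac{\sqrt{86}}{192600} \approx -4.815 \cdot 10^{-5}$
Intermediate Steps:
$g{\left(u,r \right)} = \frac{\sqrt{81 + r}}{9}$ ($g{\left(u,r \right)} = \frac{\sqrt{r + 3^{4}}}{9} = \frac{\sqrt{r + 81}}{9} = \frac{\sqrt{81 + r}}{9}$)
$\frac{g{\left(M{\left(-14 \right)},l \right)}}{-21400} = \frac{\frac{1}{9} \sqrt{81 + 5}}{-21400} = \frac{\sqrt{86}}{9} \left(- \frac{1}{21400}\right) = - \frac{\sqrt{86}}{192600}$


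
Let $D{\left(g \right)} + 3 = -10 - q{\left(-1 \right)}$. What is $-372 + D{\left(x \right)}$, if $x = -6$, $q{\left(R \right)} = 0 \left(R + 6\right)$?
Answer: $-385$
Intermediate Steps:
$q{\left(R \right)} = 0$ ($q{\left(R \right)} = 0 \left(6 + R\right) = 0$)
$D{\left(g \right)} = -13$ ($D{\left(g \right)} = -3 - 10 = -13$)
$-372 + D{\left(x \right)} = -372 - 13 = -385$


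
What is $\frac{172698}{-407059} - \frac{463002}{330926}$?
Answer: $- \frac{122809694733}{67353203317} \approx -1.8234$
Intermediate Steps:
$\frac{172698}{-407059} - \frac{463002}{330926} = 172698 \left(- \frac{1}{407059}\right) - \frac{231501}{165463} = - \frac{172698}{407059} - \frac{231501}{165463} = - \frac{122809694733}{67353203317}$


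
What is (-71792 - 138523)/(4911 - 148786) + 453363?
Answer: 13045562388/28775 ≈ 4.5336e+5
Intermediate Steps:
(-71792 - 138523)/(4911 - 148786) + 453363 = -210315/(-143875) + 453363 = -210315*(-1/143875) + 453363 = 42063/28775 + 453363 = 13045562388/28775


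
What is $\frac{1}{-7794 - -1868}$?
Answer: $- \frac{1}{5926} \approx -0.00016875$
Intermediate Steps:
$\frac{1}{-7794 - -1868} = \frac{1}{-7794 + \left(-1415 + 3283\right)} = \frac{1}{-7794 + 1868} = \frac{1}{-5926} = - \frac{1}{5926}$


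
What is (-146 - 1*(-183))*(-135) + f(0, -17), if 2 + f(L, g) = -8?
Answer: -5005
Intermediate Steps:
f(L, g) = -10 (f(L, g) = -2 - 8 = -10)
(-146 - 1*(-183))*(-135) + f(0, -17) = (-146 - 1*(-183))*(-135) - 10 = (-146 + 183)*(-135) - 10 = 37*(-135) - 10 = -4995 - 10 = -5005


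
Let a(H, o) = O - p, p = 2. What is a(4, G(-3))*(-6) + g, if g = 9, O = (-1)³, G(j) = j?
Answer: 27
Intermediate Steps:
O = -1
a(H, o) = -3 (a(H, o) = -1 - 1*2 = -1 - 2 = -3)
a(4, G(-3))*(-6) + g = -3*(-6) + 9 = 18 + 9 = 27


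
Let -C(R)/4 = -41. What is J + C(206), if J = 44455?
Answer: 44619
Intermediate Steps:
C(R) = 164 (C(R) = -4*(-41) = 164)
J + C(206) = 44455 + 164 = 44619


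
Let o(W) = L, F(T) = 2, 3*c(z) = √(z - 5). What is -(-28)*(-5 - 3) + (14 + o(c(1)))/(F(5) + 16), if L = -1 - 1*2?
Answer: -4021/18 ≈ -223.39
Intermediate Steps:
L = -3 (L = -1 - 2 = -3)
c(z) = √(-5 + z)/3 (c(z) = √(z - 5)/3 = √(-5 + z)/3)
o(W) = -3
-(-28)*(-5 - 3) + (14 + o(c(1)))/(F(5) + 16) = -(-28)*(-5 - 3) + (14 - 3)/(2 + 16) = -(-28)*(-8) + 11/18 = -14*16 + 11*(1/18) = -224 + 11/18 = -4021/18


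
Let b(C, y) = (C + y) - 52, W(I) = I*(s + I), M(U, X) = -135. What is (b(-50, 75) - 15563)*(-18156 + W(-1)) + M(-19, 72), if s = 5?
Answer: 283114265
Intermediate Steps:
W(I) = I*(5 + I)
b(C, y) = -52 + C + y
(b(-50, 75) - 15563)*(-18156 + W(-1)) + M(-19, 72) = ((-52 - 50 + 75) - 15563)*(-18156 - (5 - 1)) - 135 = (-27 - 15563)*(-18156 - 1*4) - 135 = -15590*(-18156 - 4) - 135 = -15590*(-18160) - 135 = 283114400 - 135 = 283114265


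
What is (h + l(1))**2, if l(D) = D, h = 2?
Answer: 9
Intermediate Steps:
(h + l(1))**2 = (2 + 1)**2 = 3**2 = 9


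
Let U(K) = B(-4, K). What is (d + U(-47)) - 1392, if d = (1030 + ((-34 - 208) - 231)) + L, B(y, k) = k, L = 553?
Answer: -329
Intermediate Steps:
U(K) = K
d = 1110 (d = (1030 + ((-34 - 208) - 231)) + 553 = (1030 + (-242 - 231)) + 553 = (1030 - 473) + 553 = 557 + 553 = 1110)
(d + U(-47)) - 1392 = (1110 - 47) - 1392 = 1063 - 1392 = -329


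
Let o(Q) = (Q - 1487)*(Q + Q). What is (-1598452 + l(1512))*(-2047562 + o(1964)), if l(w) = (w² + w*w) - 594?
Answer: -517064623252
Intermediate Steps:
l(w) = -594 + 2*w² (l(w) = (w² + w²) - 594 = 2*w² - 594 = -594 + 2*w²)
o(Q) = 2*Q*(-1487 + Q) (o(Q) = (-1487 + Q)*(2*Q) = 2*Q*(-1487 + Q))
(-1598452 + l(1512))*(-2047562 + o(1964)) = (-1598452 + (-594 + 2*1512²))*(-2047562 + 2*1964*(-1487 + 1964)) = (-1598452 + (-594 + 2*2286144))*(-2047562 + 2*1964*477) = (-1598452 + (-594 + 4572288))*(-2047562 + 1873656) = (-1598452 + 4571694)*(-173906) = 2973242*(-173906) = -517064623252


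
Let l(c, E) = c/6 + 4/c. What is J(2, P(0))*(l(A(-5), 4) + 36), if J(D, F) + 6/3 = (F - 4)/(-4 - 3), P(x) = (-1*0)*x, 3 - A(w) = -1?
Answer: -1130/21 ≈ -53.810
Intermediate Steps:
A(w) = 4 (A(w) = 3 - 1*(-1) = 3 + 1 = 4)
P(x) = 0 (P(x) = 0*x = 0)
J(D, F) = -10/7 - F/7 (J(D, F) = -2 + (F - 4)/(-4 - 3) = -2 + (-4 + F)/(-7) = -2 + (-4 + F)*(-1/7) = -2 + (4/7 - F/7) = -10/7 - F/7)
l(c, E) = 4/c + c/6 (l(c, E) = c*(1/6) + 4/c = c/6 + 4/c = 4/c + c/6)
J(2, P(0))*(l(A(-5), 4) + 36) = (-10/7 - 1/7*0)*((4/4 + (1/6)*4) + 36) = (-10/7 + 0)*((4*(1/4) + 2/3) + 36) = -10*((1 + 2/3) + 36)/7 = -10*(5/3 + 36)/7 = -10/7*113/3 = -1130/21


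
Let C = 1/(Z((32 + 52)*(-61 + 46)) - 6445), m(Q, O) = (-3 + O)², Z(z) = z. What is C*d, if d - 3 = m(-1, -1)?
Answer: -19/7705 ≈ -0.0024659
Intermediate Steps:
d = 19 (d = 3 + (-3 - 1)² = 3 + (-4)² = 3 + 16 = 19)
C = -1/7705 (C = 1/((32 + 52)*(-61 + 46) - 6445) = 1/(84*(-15) - 6445) = 1/(-1260 - 6445) = 1/(-7705) = -1/7705 ≈ -0.00012979)
C*d = -1/7705*19 = -19/7705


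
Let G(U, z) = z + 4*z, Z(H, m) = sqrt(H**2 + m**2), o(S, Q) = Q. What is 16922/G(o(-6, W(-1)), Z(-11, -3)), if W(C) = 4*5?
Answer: 8461*sqrt(130)/325 ≈ 296.83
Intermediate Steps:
W(C) = 20
G(U, z) = 5*z
16922/G(o(-6, W(-1)), Z(-11, -3)) = 16922/((5*sqrt((-11)**2 + (-3)**2))) = 16922/((5*sqrt(121 + 9))) = 16922/((5*sqrt(130))) = 16922*(sqrt(130)/650) = 8461*sqrt(130)/325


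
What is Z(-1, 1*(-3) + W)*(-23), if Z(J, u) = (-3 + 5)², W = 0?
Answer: -92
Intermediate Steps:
Z(J, u) = 4 (Z(J, u) = 2² = 4)
Z(-1, 1*(-3) + W)*(-23) = 4*(-23) = -92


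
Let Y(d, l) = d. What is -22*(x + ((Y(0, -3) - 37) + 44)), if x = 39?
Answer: -1012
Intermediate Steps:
-22*(x + ((Y(0, -3) - 37) + 44)) = -22*(39 + ((0 - 37) + 44)) = -22*(39 + (-37 + 44)) = -22*(39 + 7) = -22*46 = -1012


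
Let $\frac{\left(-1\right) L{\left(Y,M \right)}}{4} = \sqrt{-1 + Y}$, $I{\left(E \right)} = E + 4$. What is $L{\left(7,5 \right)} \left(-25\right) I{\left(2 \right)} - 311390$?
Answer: $-311390 + 600 \sqrt{6} \approx -3.0992 \cdot 10^{5}$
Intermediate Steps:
$I{\left(E \right)} = 4 + E$
$L{\left(Y,M \right)} = - 4 \sqrt{-1 + Y}$
$L{\left(7,5 \right)} \left(-25\right) I{\left(2 \right)} - 311390 = - 4 \sqrt{-1 + 7} \left(-25\right) \left(4 + 2\right) - 311390 = - 4 \sqrt{6} \left(-25\right) 6 - 311390 = 100 \sqrt{6} \cdot 6 - 311390 = 600 \sqrt{6} - 311390 = -311390 + 600 \sqrt{6}$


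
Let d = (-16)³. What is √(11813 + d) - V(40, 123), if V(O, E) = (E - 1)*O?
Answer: -4880 + √7717 ≈ -4792.2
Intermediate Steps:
V(O, E) = O*(-1 + E) (V(O, E) = (-1 + E)*O = O*(-1 + E))
d = -4096
√(11813 + d) - V(40, 123) = √(11813 - 4096) - 40*(-1 + 123) = √7717 - 40*122 = √7717 - 1*4880 = √7717 - 4880 = -4880 + √7717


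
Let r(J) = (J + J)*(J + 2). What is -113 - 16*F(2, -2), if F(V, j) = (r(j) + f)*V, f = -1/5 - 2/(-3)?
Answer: -1919/15 ≈ -127.93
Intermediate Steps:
f = 7/15 (f = -1*⅕ - 2*(-⅓) = -⅕ + ⅔ = 7/15 ≈ 0.46667)
r(J) = 2*J*(2 + J) (r(J) = (2*J)*(2 + J) = 2*J*(2 + J))
F(V, j) = V*(7/15 + 2*j*(2 + j)) (F(V, j) = (2*j*(2 + j) + 7/15)*V = (7/15 + 2*j*(2 + j))*V = V*(7/15 + 2*j*(2 + j)))
-113 - 16*F(2, -2) = -113 - 16*2*(7 + 30*(-2)*(2 - 2))/15 = -113 - 16*2*(7 + 30*(-2)*0)/15 = -113 - 16*2*(7 + 0)/15 = -113 - 16*2*7/15 = -113 - 16*14/15 = -113 - 224/15 = -1919/15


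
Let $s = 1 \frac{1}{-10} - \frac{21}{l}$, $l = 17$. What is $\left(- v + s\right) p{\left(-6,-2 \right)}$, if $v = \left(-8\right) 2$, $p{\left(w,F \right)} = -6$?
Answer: $- \frac{7479}{85} \approx -87.988$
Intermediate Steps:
$v = -16$
$s = - \frac{227}{170}$ ($s = 1 \frac{1}{-10} - \frac{21}{17} = 1 \left(- \frac{1}{10}\right) - \frac{21}{17} = - \frac{1}{10} - \frac{21}{17} = - \frac{227}{170} \approx -1.3353$)
$\left(- v + s\right) p{\left(-6,-2 \right)} = \left(\left(-1\right) \left(-16\right) - \frac{227}{170}\right) \left(-6\right) = \left(16 - \frac{227}{170}\right) \left(-6\right) = \frac{2493}{170} \left(-6\right) = - \frac{7479}{85}$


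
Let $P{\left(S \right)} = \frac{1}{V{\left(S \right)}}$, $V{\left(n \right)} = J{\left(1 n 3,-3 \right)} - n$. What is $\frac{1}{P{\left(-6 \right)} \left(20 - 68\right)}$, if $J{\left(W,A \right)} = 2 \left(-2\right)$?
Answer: $- \frac{1}{24} \approx -0.041667$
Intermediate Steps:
$J{\left(W,A \right)} = -4$
$V{\left(n \right)} = -4 - n$
$P{\left(S \right)} = \frac{1}{-4 - S}$
$\frac{1}{P{\left(-6 \right)} \left(20 - 68\right)} = \frac{1}{- \frac{1}{4 - 6} \left(20 - 68\right)} = \frac{1}{- \frac{1}{-2} \left(-48\right)} = \frac{1}{\left(-1\right) \left(- \frac{1}{2}\right) \left(-48\right)} = \frac{1}{\frac{1}{2} \left(-48\right)} = \frac{1}{-24} = - \frac{1}{24}$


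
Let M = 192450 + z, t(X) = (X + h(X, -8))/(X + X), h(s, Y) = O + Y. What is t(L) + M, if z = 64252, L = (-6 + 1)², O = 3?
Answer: 1283512/5 ≈ 2.5670e+5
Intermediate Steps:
h(s, Y) = 3 + Y
L = 25 (L = (-5)² = 25)
t(X) = (-5 + X)/(2*X) (t(X) = (X + (3 - 8))/(X + X) = (X - 5)/((2*X)) = (-5 + X)*(1/(2*X)) = (-5 + X)/(2*X))
M = 256702 (M = 192450 + 64252 = 256702)
t(L) + M = (½)*(-5 + 25)/25 + 256702 = (½)*(1/25)*20 + 256702 = ⅖ + 256702 = 1283512/5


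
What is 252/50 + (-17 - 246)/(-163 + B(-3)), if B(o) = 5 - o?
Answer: 5221/775 ≈ 6.7368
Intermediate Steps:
252/50 + (-17 - 246)/(-163 + B(-3)) = 252/50 + (-17 - 246)/(-163 + (5 - 1*(-3))) = (1/50)*252 - 263/(-163 + (5 + 3)) = 126/25 - 263/(-163 + 8) = 126/25 - 263/(-155) = 126/25 - 263*(-1/155) = 126/25 + 263/155 = 5221/775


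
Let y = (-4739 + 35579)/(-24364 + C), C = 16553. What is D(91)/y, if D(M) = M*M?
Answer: -64682891/30840 ≈ -2097.4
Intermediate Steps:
D(M) = M²
y = -30840/7811 (y = (-4739 + 35579)/(-24364 + 16553) = 30840/(-7811) = 30840*(-1/7811) = -30840/7811 ≈ -3.9483)
D(91)/y = 91²/(-30840/7811) = 8281*(-7811/30840) = -64682891/30840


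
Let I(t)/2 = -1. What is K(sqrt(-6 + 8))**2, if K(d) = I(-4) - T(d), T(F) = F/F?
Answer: 9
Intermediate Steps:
I(t) = -2 (I(t) = 2*(-1) = -2)
T(F) = 1
K(d) = -3 (K(d) = -2 - 1*1 = -2 - 1 = -3)
K(sqrt(-6 + 8))**2 = (-3)**2 = 9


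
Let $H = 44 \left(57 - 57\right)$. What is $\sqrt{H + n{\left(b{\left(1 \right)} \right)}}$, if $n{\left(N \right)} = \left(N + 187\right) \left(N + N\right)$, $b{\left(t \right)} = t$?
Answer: $2 \sqrt{94} \approx 19.391$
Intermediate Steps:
$n{\left(N \right)} = 2 N \left(187 + N\right)$ ($n{\left(N \right)} = \left(187 + N\right) 2 N = 2 N \left(187 + N\right)$)
$H = 0$ ($H = 44 \cdot 0 = 0$)
$\sqrt{H + n{\left(b{\left(1 \right)} \right)}} = \sqrt{0 + 2 \cdot 1 \left(187 + 1\right)} = \sqrt{0 + 2 \cdot 1 \cdot 188} = \sqrt{0 + 376} = \sqrt{376} = 2 \sqrt{94}$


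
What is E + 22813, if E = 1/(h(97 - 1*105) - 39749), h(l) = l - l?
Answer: 906793936/39749 ≈ 22813.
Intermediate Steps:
h(l) = 0
E = -1/39749 (E = 1/(0 - 39749) = 1/(-39749) = -1/39749 ≈ -2.5158e-5)
E + 22813 = -1/39749 + 22813 = 906793936/39749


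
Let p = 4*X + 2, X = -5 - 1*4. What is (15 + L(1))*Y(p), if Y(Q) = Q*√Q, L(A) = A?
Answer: -544*I*√34 ≈ -3172.0*I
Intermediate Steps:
X = -9 (X = -5 - 4 = -9)
p = -34 (p = 4*(-9) + 2 = -36 + 2 = -34)
Y(Q) = Q^(3/2)
(15 + L(1))*Y(p) = (15 + 1)*(-34)^(3/2) = 16*(-34*I*√34) = -544*I*√34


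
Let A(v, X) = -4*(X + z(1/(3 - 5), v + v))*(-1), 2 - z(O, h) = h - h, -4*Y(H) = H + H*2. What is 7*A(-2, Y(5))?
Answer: -49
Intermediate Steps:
Y(H) = -3*H/4 (Y(H) = -(H + H*2)/4 = -(H + 2*H)/4 = -3*H/4)
z(O, h) = 2 (z(O, h) = 2 - (h - h) = 2 - 1*0 = 2 + 0 = 2)
A(v, X) = 8 + 4*X (A(v, X) = -4*(X + 2)*(-1) = -4*(2 + X)*(-1) = (-8 - 4*X)*(-1) = 8 + 4*X)
7*A(-2, Y(5)) = 7*(8 + 4*(-3/4*5)) = 7*(8 + 4*(-15/4)) = 7*(8 - 15) = 7*(-7) = -49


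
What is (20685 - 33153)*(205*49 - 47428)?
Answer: 466091244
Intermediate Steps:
(20685 - 33153)*(205*49 - 47428) = -12468*(10045 - 47428) = -12468*(-37383) = 466091244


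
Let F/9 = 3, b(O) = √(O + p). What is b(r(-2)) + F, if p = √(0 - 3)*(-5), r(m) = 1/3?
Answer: 27 + √(3 - 45*I*√3)/3 ≈ 29.121 - 2.0412*I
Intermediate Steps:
r(m) = ⅓
p = -5*I*√3 (p = √(-3)*(-5) = (I*√3)*(-5) = -5*I*√3 ≈ -8.6602*I)
b(O) = √(O - 5*I*√3)
F = 27 (F = 9*3 = 27)
b(r(-2)) + F = √(⅓ - 5*I*√3) + 27 = 27 + √(⅓ - 5*I*√3)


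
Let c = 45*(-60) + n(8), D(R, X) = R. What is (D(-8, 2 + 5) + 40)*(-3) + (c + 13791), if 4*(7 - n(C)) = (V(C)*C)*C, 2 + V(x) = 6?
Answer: 10938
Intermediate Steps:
V(x) = 4 (V(x) = -2 + 6 = 4)
n(C) = 7 - C**2 (n(C) = 7 - 4*C*C/4 = 7 - C**2)
c = -2757 (c = 45*(-60) + (7 - 1*8**2) = -2700 + (7 - 1*64) = -2700 + (7 - 64) = -2700 - 57 = -2757)
(D(-8, 2 + 5) + 40)*(-3) + (c + 13791) = (-8 + 40)*(-3) + (-2757 + 13791) = 32*(-3) + 11034 = -96 + 11034 = 10938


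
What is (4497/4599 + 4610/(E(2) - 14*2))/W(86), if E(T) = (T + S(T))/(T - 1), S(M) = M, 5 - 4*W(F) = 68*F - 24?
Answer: 1171859/8920527 ≈ 0.13137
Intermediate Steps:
W(F) = 29/4 - 17*F (W(F) = 5/4 - (68*F - 24)/4 = 5/4 - (-24 + 68*F)/4 = 5/4 + (6 - 17*F) = 29/4 - 17*F)
E(T) = 2*T/(-1 + T) (E(T) = (T + T)/(T - 1) = (2*T)/(-1 + T) = 2*T/(-1 + T))
(4497/4599 + 4610/(E(2) - 14*2))/W(86) = (4497/4599 + 4610/(2*2/(-1 + 2) - 14*2))/(29/4 - 17*86) = (4497*(1/4599) + 4610/(2*2/1 - 28))/(29/4 - 1462) = (1499/1533 + 4610/(2*2*1 - 28))/(-5819/4) = (1499/1533 + 4610/(4 - 28))*(-4/5819) = (1499/1533 + 4610/(-24))*(-4/5819) = (1499/1533 + 4610*(-1/24))*(-4/5819) = (1499/1533 - 2305/12)*(-4/5819) = -1171859/6132*(-4/5819) = 1171859/8920527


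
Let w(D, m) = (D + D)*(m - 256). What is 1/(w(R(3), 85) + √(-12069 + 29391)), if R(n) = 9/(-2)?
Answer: 513/783733 - √17322/2351199 ≈ 0.00059858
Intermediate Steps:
R(n) = -9/2 (R(n) = 9*(-½) = -9/2)
w(D, m) = 2*D*(-256 + m) (w(D, m) = (2*D)*(-256 + m) = 2*D*(-256 + m))
1/(w(R(3), 85) + √(-12069 + 29391)) = 1/(2*(-9/2)*(-256 + 85) + √(-12069 + 29391)) = 1/(2*(-9/2)*(-171) + √17322) = 1/(1539 + √17322)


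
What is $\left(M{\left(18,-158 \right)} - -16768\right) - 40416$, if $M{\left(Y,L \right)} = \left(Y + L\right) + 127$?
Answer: $-23661$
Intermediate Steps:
$M{\left(Y,L \right)} = 127 + L + Y$ ($M{\left(Y,L \right)} = \left(L + Y\right) + 127 = 127 + L + Y$)
$\left(M{\left(18,-158 \right)} - -16768\right) - 40416 = \left(\left(127 - 158 + 18\right) - -16768\right) - 40416 = \left(-13 + 16768\right) - 40416 = 16755 - 40416 = -23661$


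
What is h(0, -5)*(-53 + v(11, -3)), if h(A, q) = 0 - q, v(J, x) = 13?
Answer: -200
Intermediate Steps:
h(A, q) = -q
h(0, -5)*(-53 + v(11, -3)) = (-1*(-5))*(-53 + 13) = 5*(-40) = -200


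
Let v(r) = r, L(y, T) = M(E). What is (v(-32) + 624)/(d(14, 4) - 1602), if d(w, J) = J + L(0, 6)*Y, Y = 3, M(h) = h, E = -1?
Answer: -592/1601 ≈ -0.36977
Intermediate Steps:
L(y, T) = -1
d(w, J) = -3 + J (d(w, J) = J - 1*3 = J - 3 = -3 + J)
(v(-32) + 624)/(d(14, 4) - 1602) = (-32 + 624)/((-3 + 4) - 1602) = 592/(1 - 1602) = 592/(-1601) = 592*(-1/1601) = -592/1601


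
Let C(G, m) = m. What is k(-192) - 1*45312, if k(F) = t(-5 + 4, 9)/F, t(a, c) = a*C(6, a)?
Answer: -8699905/192 ≈ -45312.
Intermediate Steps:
t(a, c) = a**2 (t(a, c) = a*a = a**2)
k(F) = 1/F (k(F) = (-5 + 4)**2/F = (-1)**2/F = 1/F)
k(-192) - 1*45312 = 1/(-192) - 1*45312 = -1/192 - 45312 = -8699905/192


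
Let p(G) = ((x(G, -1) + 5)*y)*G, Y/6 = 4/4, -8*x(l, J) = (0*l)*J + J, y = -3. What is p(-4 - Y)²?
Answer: 378225/16 ≈ 23639.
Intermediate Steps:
x(l, J) = -J/8 (x(l, J) = -((0*l)*J + J)/8 = -(0*J + J)/8 = -(0 + J)/8 = -J/8)
Y = 6 (Y = 6*(4/4) = 6*(4*(¼)) = 6*1 = 6)
p(G) = -123*G/8 (p(G) = ((-⅛*(-1) + 5)*(-3))*G = ((⅛ + 5)*(-3))*G = ((41/8)*(-3))*G = -123*G/8)
p(-4 - Y)² = (-123*(-4 - 1*6)/8)² = (-123*(-4 - 6)/8)² = (-123/8*(-10))² = (615/4)² = 378225/16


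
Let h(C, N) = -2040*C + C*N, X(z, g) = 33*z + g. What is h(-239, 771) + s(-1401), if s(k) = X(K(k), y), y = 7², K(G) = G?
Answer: 257107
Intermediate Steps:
y = 49
X(z, g) = g + 33*z
s(k) = 49 + 33*k
h(-239, 771) + s(-1401) = -239*(-2040 + 771) + (49 + 33*(-1401)) = -239*(-1269) + (49 - 46233) = 303291 - 46184 = 257107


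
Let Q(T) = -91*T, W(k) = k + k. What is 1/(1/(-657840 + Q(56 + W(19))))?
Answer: -666394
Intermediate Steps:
W(k) = 2*k
1/(1/(-657840 + Q(56 + W(19)))) = 1/(1/(-657840 - 91*(56 + 2*19))) = 1/(1/(-657840 - 91*(56 + 38))) = 1/(1/(-657840 - 91*94)) = 1/(1/(-657840 - 8554)) = 1/(1/(-666394)) = 1/(-1/666394) = -666394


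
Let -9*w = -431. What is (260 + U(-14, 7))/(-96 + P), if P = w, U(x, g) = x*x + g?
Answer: -4167/433 ≈ -9.6236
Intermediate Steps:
w = 431/9 (w = -⅑*(-431) = 431/9 ≈ 47.889)
U(x, g) = g + x² (U(x, g) = x² + g = g + x²)
P = 431/9 ≈ 47.889
(260 + U(-14, 7))/(-96 + P) = (260 + (7 + (-14)²))/(-96 + 431/9) = (260 + (7 + 196))/(-433/9) = (260 + 203)*(-9/433) = 463*(-9/433) = -4167/433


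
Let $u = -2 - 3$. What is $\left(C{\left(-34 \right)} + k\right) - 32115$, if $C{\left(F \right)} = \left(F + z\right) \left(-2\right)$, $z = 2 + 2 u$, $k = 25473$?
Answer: $-6558$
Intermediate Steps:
$u = -5$ ($u = -2 - 3 = -5$)
$z = -8$ ($z = 2 + 2 \left(-5\right) = 2 - 10 = -8$)
$C{\left(F \right)} = 16 - 2 F$ ($C{\left(F \right)} = \left(F - 8\right) \left(-2\right) = \left(-8 + F\right) \left(-2\right) = 16 - 2 F$)
$\left(C{\left(-34 \right)} + k\right) - 32115 = \left(\left(16 - -68\right) + 25473\right) - 32115 = \left(\left(16 + 68\right) + 25473\right) - 32115 = \left(84 + 25473\right) - 32115 = 25557 - 32115 = -6558$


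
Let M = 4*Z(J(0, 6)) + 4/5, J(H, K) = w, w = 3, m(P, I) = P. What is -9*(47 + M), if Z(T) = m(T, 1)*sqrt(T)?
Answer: -2151/5 - 108*sqrt(3) ≈ -617.26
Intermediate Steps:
J(H, K) = 3
Z(T) = T**(3/2) (Z(T) = T*sqrt(T) = T**(3/2))
M = 4/5 + 12*sqrt(3) (M = 4*3**(3/2) + 4/5 = 4*(3*sqrt(3)) + 4*(1/5) = 12*sqrt(3) + 4/5 = 4/5 + 12*sqrt(3) ≈ 21.585)
-9*(47 + M) = -9*(47 + (4/5 + 12*sqrt(3))) = -9*(239/5 + 12*sqrt(3)) = -2151/5 - 108*sqrt(3)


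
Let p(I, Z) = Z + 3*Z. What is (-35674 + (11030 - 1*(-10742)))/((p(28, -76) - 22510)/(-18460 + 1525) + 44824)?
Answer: -16816455/54222661 ≈ -0.31014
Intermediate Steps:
p(I, Z) = 4*Z
(-35674 + (11030 - 1*(-10742)))/((p(28, -76) - 22510)/(-18460 + 1525) + 44824) = (-35674 + (11030 - 1*(-10742)))/((4*(-76) - 22510)/(-18460 + 1525) + 44824) = (-35674 + (11030 + 10742))/((-304 - 22510)/(-16935) + 44824) = (-35674 + 21772)/(-22814*(-1/16935) + 44824) = -13902/(22814/16935 + 44824) = -13902/759117254/16935 = -13902*16935/759117254 = -16816455/54222661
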